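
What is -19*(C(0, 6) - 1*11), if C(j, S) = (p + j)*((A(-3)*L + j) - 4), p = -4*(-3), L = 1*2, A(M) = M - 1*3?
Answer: 3857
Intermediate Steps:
A(M) = -3 + M (A(M) = M - 3 = -3 + M)
L = 2
p = 12
C(j, S) = (-16 + j)*(12 + j) (C(j, S) = (12 + j)*(((-3 - 3)*2 + j) - 4) = (12 + j)*((-6*2 + j) - 4) = (12 + j)*((-12 + j) - 4) = (12 + j)*(-16 + j) = (-16 + j)*(12 + j))
-19*(C(0, 6) - 1*11) = -19*((-192 + 0² - 4*0) - 1*11) = -19*((-192 + 0 + 0) - 11) = -19*(-192 - 11) = -19*(-203) = 3857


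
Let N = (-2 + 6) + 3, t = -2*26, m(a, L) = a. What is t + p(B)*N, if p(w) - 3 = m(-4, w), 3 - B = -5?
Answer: -59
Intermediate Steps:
t = -52
B = 8 (B = 3 - 1*(-5) = 3 + 5 = 8)
N = 7 (N = 4 + 3 = 7)
p(w) = -1 (p(w) = 3 - 4 = -1)
t + p(B)*N = -52 - 1*7 = -52 - 7 = -59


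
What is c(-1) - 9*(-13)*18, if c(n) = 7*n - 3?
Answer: 2096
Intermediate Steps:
c(n) = -3 + 7*n
c(-1) - 9*(-13)*18 = (-3 + 7*(-1)) - 9*(-13)*18 = (-3 - 7) + 117*18 = -10 + 2106 = 2096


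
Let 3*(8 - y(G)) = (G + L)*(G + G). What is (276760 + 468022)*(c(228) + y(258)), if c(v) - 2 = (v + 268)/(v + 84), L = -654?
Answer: 1978751713240/39 ≈ 5.0737e+10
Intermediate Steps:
c(v) = 2 + (268 + v)/(84 + v) (c(v) = 2 + (v + 268)/(v + 84) = 2 + (268 + v)/(84 + v))
y(G) = 8 - 2*G*(-654 + G)/3 (y(G) = 8 - (G - 654)*(G + G)/3 = 8 - (-654 + G)*2*G/3 = 8 - 2*G*(-654 + G)/3)
(276760 + 468022)*(c(228) + y(258)) = (276760 + 468022)*((436 + 3*228)/(84 + 228) + (8 + 436*258 - ⅔*258²)) = 744782*((436 + 684)/312 + (8 + 112488 - ⅔*66564)) = 744782*((1/312)*1120 + (8 + 112488 - 44376)) = 744782*(140/39 + 68120) = 744782*(2656820/39) = 1978751713240/39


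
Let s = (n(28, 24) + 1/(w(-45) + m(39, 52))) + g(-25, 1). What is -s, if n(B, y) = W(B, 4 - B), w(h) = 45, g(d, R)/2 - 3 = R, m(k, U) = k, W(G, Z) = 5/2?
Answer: -883/84 ≈ -10.512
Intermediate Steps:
W(G, Z) = 5/2 (W(G, Z) = 5*(½) = 5/2)
g(d, R) = 6 + 2*R
n(B, y) = 5/2
s = 883/84 (s = (5/2 + 1/(45 + 39)) + (6 + 2*1) = (5/2 + 1/84) + (6 + 2) = (5/2 + 1/84) + 8 = 211/84 + 8 = 883/84 ≈ 10.512)
-s = -1*883/84 = -883/84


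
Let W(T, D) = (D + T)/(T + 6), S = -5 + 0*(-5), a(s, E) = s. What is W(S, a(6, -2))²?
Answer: 1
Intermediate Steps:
S = -5 (S = -5 + 0 = -5)
W(T, D) = (D + T)/(6 + T)
W(S, a(6, -2))² = ((6 - 5)/(6 - 5))² = (1/1)² = (1*1)² = 1² = 1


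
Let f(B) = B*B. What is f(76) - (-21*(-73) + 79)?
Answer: 4164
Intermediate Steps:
f(B) = B²
f(76) - (-21*(-73) + 79) = 76² - (-21*(-73) + 79) = 5776 - (1533 + 79) = 5776 - 1*1612 = 5776 - 1612 = 4164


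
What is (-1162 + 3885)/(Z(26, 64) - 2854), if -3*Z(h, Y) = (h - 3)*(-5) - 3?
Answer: -8169/8444 ≈ -0.96743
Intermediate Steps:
Z(h, Y) = -4 + 5*h/3 (Z(h, Y) = -((h - 3)*(-5) - 3)/3 = -((-3 + h)*(-5) - 3)/3 = -((15 - 5*h) - 3)/3 = -(12 - 5*h)/3 = -4 + 5*h/3)
(-1162 + 3885)/(Z(26, 64) - 2854) = (-1162 + 3885)/((-4 + (5/3)*26) - 2854) = 2723/((-4 + 130/3) - 2854) = 2723/(118/3 - 2854) = 2723/(-8444/3) = 2723*(-3/8444) = -8169/8444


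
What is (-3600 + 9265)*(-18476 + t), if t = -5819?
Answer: -137631175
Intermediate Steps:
(-3600 + 9265)*(-18476 + t) = (-3600 + 9265)*(-18476 - 5819) = 5665*(-24295) = -137631175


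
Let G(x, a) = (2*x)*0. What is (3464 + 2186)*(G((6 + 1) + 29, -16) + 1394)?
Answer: 7876100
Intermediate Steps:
G(x, a) = 0
(3464 + 2186)*(G((6 + 1) + 29, -16) + 1394) = (3464 + 2186)*(0 + 1394) = 5650*1394 = 7876100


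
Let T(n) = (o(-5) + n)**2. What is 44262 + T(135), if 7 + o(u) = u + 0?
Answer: 59391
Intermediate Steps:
o(u) = -7 + u (o(u) = -7 + (u + 0) = -7 + u)
T(n) = (-12 + n)**2 (T(n) = ((-7 - 5) + n)**2 = (-12 + n)**2)
44262 + T(135) = 44262 + (-12 + 135)**2 = 44262 + 123**2 = 44262 + 15129 = 59391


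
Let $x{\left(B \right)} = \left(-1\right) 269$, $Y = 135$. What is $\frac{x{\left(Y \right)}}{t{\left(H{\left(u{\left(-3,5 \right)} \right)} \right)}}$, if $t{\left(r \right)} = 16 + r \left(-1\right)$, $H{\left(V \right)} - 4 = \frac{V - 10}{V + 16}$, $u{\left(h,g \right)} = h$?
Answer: $- \frac{269}{13} \approx -20.692$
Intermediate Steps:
$H{\left(V \right)} = 4 + \frac{-10 + V}{16 + V}$ ($H{\left(V \right)} = 4 + \frac{V - 10}{V + 16} = 4 + \frac{-10 + V}{16 + V}$)
$t{\left(r \right)} = 16 - r$
$x{\left(B \right)} = -269$
$\frac{x{\left(Y \right)}}{t{\left(H{\left(u{\left(-3,5 \right)} \right)} \right)}} = - \frac{269}{16 - \frac{54 + 5 \left(-3\right)}{16 - 3}} = - \frac{269}{16 - \frac{54 - 15}{13}} = - \frac{269}{16 - \frac{1}{13} \cdot 39} = - \frac{269}{16 - 3} = - \frac{269}{13}$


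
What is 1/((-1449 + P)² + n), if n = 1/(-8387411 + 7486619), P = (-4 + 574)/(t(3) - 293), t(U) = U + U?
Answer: 74197336248/156212144963260919 ≈ 4.7498e-7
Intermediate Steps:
t(U) = 2*U
P = -570/287 (P = (-4 + 574)/(2*3 - 293) = 570/(6 - 293) = 570/(-287) = 570*(-1/287) = -570/287 ≈ -1.9861)
n = -1/900792 (n = 1/(-900792) = -1/900792 ≈ -1.1101e-6)
1/((-1449 + P)² + n) = 1/((-1449 - 570/287)² - 1/900792) = 1/((-416433/287)² - 1/900792) = 1/(173416443489/82369 - 1/900792) = 1/(156212144963260919/74197336248) = 74197336248/156212144963260919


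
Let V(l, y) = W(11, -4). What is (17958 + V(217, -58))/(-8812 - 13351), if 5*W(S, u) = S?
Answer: -89801/110815 ≈ -0.81037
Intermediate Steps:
W(S, u) = S/5
V(l, y) = 11/5 (V(l, y) = (⅕)*11 = 11/5)
(17958 + V(217, -58))/(-8812 - 13351) = (17958 + 11/5)/(-8812 - 13351) = (89801/5)/(-22163) = (89801/5)*(-1/22163) = -89801/110815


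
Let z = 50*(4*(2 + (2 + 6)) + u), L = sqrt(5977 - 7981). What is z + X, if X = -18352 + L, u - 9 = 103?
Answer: -10752 + 2*I*sqrt(501) ≈ -10752.0 + 44.766*I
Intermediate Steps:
u = 112 (u = 9 + 103 = 112)
L = 2*I*sqrt(501) (L = sqrt(-2004) = 2*I*sqrt(501) ≈ 44.766*I)
z = 7600 (z = 50*(4*(2 + (2 + 6)) + 112) = 50*(4*(2 + 8) + 112) = 50*(4*10 + 112) = 50*(40 + 112) = 50*152 = 7600)
X = -18352 + 2*I*sqrt(501) ≈ -18352.0 + 44.766*I
z + X = 7600 + (-18352 + 2*I*sqrt(501)) = -10752 + 2*I*sqrt(501)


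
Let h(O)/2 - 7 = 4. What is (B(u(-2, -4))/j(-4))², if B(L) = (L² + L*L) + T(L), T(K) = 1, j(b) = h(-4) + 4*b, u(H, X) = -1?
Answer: ¼ ≈ 0.25000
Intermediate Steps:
h(O) = 22 (h(O) = 14 + 2*4 = 14 + 8 = 22)
j(b) = 22 + 4*b
B(L) = 1 + 2*L² (B(L) = (L² + L*L) + 1 = (L² + L²) + 1 = 2*L² + 1 = 1 + 2*L²)
(B(u(-2, -4))/j(-4))² = ((1 + 2*(-1)²)/(22 + 4*(-4)))² = ((1 + 2*1)/(22 - 16))² = ((1 + 2)/6)² = (3*(⅙))² = (½)² = ¼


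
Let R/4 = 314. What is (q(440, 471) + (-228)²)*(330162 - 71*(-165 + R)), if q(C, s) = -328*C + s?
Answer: -23214377365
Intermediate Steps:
R = 1256 (R = 4*314 = 1256)
q(C, s) = s - 328*C
(q(440, 471) + (-228)²)*(330162 - 71*(-165 + R)) = ((471 - 328*440) + (-228)²)*(330162 - 71*(-165 + 1256)) = ((471 - 144320) + 51984)*(330162 - 71*1091) = (-143849 + 51984)*(330162 - 77461) = -91865*252701 = -23214377365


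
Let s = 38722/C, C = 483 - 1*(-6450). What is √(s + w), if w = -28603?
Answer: I*√1374577325241/6933 ≈ 169.11*I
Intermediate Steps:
C = 6933 (C = 483 + 6450 = 6933)
s = 38722/6933 ≈ 5.5852
√(s + w) = √(38722/6933 - 28603) = √(-198265877/6933) = I*√1374577325241/6933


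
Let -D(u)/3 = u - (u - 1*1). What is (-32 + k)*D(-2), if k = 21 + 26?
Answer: -45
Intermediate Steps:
k = 47
D(u) = -3 (D(u) = -3*(u - (u - 1*1)) = -3*(u - (u - 1)) = -3*(u - (-1 + u)) = -3*(u + (1 - u)) = -3*1 = -3)
(-32 + k)*D(-2) = (-32 + 47)*(-3) = 15*(-3) = -45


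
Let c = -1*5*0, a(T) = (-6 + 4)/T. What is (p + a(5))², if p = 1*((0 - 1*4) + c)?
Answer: 484/25 ≈ 19.360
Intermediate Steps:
a(T) = -2/T
c = 0 (c = -5*0 = 0)
p = -4 (p = 1*((0 - 1*4) + 0) = 1*((0 - 4) + 0) = 1*(-4 + 0) = 1*(-4) = -4)
(p + a(5))² = (-4 - 2/5)² = (-4 - 2*⅕)² = (-4 - ⅖)² = (-22/5)² = 484/25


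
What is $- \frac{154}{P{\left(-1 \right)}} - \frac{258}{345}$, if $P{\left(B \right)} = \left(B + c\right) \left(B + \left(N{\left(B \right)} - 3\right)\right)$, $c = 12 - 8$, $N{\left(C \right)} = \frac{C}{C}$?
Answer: $\frac{16936}{1035} \approx 16.363$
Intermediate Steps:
$N{\left(C \right)} = 1$
$c = 4$ ($c = 12 - 8 = 4$)
$P{\left(B \right)} = \left(-2 + B\right) \left(4 + B\right)$ ($P{\left(B \right)} = \left(B + 4\right) \left(B + \left(1 - 3\right)\right) = \left(4 + B\right) \left(B - 2\right) = \left(4 + B\right) \left(-2 + B\right) = \left(-2 + B\right) \left(4 + B\right)$)
$- \frac{154}{P{\left(-1 \right)}} - \frac{258}{345} = - \frac{154}{-8 + \left(-1\right)^{2} + 2 \left(-1\right)} - \frac{258}{345} = - \frac{154}{-8 + 1 - 2} - \frac{86}{115} = - \frac{154}{-9} - \frac{86}{115} = \left(-154\right) \left(- \frac{1}{9}\right) - \frac{86}{115} = \frac{154}{9} - \frac{86}{115} = \frac{16936}{1035}$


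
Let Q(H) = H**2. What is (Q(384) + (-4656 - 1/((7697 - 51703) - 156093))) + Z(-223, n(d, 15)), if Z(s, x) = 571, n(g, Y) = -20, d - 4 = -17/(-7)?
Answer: 28688393730/200099 ≈ 1.4337e+5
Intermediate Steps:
d = 45/7 (d = 4 - 17/(-7) = 4 - 17*(-1/7) = 4 + 17/7 = 45/7 ≈ 6.4286)
(Q(384) + (-4656 - 1/((7697 - 51703) - 156093))) + Z(-223, n(d, 15)) = (384**2 + (-4656 - 1/((7697 - 51703) - 156093))) + 571 = (147456 + (-4656 - 1/(-44006 - 156093))) + 571 = (147456 + (-4656 - 1/(-200099))) + 571 = (147456 + (-4656 - 1*(-1/200099))) + 571 = (147456 + (-4656 + 1/200099)) + 571 = (147456 - 931660943/200099) + 571 = 28574137201/200099 + 571 = 28688393730/200099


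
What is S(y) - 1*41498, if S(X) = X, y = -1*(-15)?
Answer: -41483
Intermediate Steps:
y = 15
S(y) - 1*41498 = 15 - 1*41498 = 15 - 41498 = -41483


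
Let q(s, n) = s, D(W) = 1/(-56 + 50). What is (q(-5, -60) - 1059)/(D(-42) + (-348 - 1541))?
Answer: 6384/11335 ≈ 0.56321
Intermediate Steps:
D(W) = -⅙ (D(W) = 1/(-6) = -⅙)
(q(-5, -60) - 1059)/(D(-42) + (-348 - 1541)) = (-5 - 1059)/(-⅙ + (-348 - 1541)) = -1064/(-⅙ - 1889) = -1064/(-11335/6) = -1064*(-6/11335) = 6384/11335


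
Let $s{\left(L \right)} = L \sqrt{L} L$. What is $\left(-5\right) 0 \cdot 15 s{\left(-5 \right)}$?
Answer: $0$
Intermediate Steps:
$s{\left(L \right)} = L^{\frac{5}{2}}$ ($s{\left(L \right)} = L^{\frac{3}{2}} L = L^{\frac{5}{2}}$)
$\left(-5\right) 0 \cdot 15 s{\left(-5 \right)} = \left(-5\right) 0 \cdot 15 \left(-5\right)^{\frac{5}{2}} = 0 \cdot 15 \cdot 25 i \sqrt{5} = 0 \cdot 25 i \sqrt{5} = 0$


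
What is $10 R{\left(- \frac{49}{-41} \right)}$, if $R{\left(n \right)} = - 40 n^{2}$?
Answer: $- \frac{960400}{1681} \approx -571.33$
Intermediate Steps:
$10 R{\left(- \frac{49}{-41} \right)} = 10 \left(- 40 \left(- \frac{49}{-41}\right)^{2}\right) = 10 \left(- 40 \left(\left(-49\right) \left(- \frac{1}{41}\right)\right)^{2}\right) = 10 \left(- 40 \left(\frac{49}{41}\right)^{2}\right) = 10 \left(\left(-40\right) \frac{2401}{1681}\right) = 10 \left(- \frac{96040}{1681}\right) = - \frac{960400}{1681}$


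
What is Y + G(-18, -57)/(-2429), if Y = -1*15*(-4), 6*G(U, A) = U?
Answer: 145743/2429 ≈ 60.001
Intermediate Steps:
G(U, A) = U/6
Y = 60 (Y = -15*(-4) = 60)
Y + G(-18, -57)/(-2429) = 60 + ((⅙)*(-18))/(-2429) = 60 - 3*(-1/2429) = 60 + 3/2429 = 145743/2429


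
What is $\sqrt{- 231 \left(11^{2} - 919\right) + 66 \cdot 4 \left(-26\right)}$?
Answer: $\sqrt{177474} \approx 421.28$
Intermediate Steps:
$\sqrt{- 231 \left(11^{2} - 919\right) + 66 \cdot 4 \left(-26\right)} = \sqrt{- 231 \left(121 - 919\right) + 264 \left(-26\right)} = \sqrt{\left(-231\right) \left(-798\right) - 6864} = \sqrt{184338 - 6864} = \sqrt{177474}$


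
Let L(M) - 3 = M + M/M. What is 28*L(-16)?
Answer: -336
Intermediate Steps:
L(M) = 4 + M (L(M) = 3 + (M + M/M) = 3 + (M + 1) = 3 + (1 + M) = 4 + M)
28*L(-16) = 28*(4 - 16) = 28*(-12) = -336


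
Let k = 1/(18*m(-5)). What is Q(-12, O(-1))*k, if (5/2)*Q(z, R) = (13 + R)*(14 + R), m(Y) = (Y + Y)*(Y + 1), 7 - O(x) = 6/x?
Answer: 39/100 ≈ 0.39000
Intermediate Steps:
O(x) = 7 - 6/x
m(Y) = 2*Y*(1 + Y) (m(Y) = (2*Y)*(1 + Y) = 2*Y*(1 + Y))
Q(z, R) = 2*(13 + R)*(14 + R)/5 (Q(z, R) = 2*((13 + R)*(14 + R))/5 = 2*(13 + R)*(14 + R)/5)
k = 1/720 (k = 1/(18*(2*(-5)*(1 - 5))) = 1/(18*(2*(-5)*(-4))) = 1/(18*40) = 1/720 ≈ 0.0013889)
Q(-12, O(-1))*k = (364/5 + 2*(7 - 6/(-1))²/5 + 54*(7 - 6/(-1))/5)*(1/720) = (364/5 + 2*(7 - 6*(-1))²/5 + 54*(7 - 6*(-1))/5)*(1/720) = (364/5 + 2*(7 + 6)²/5 + 54*(7 + 6)/5)*(1/720) = (364/5 + (⅖)*13² + (54/5)*13)*(1/720) = (364/5 + (⅖)*169 + 702/5)*(1/720) = (364/5 + 338/5 + 702/5)*(1/720) = (1404/5)*(1/720) = 39/100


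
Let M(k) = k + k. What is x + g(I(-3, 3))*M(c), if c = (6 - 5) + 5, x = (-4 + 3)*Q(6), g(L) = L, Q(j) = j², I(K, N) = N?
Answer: 0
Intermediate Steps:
x = -36 (x = (-4 + 3)*6² = -1*36 = -36)
c = 6 (c = 1 + 5 = 6)
M(k) = 2*k
x + g(I(-3, 3))*M(c) = -36 + 3*(2*6) = -36 + 3*12 = -36 + 36 = 0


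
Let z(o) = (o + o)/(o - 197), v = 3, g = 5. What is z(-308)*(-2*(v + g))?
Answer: -9856/505 ≈ -19.517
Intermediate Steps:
z(o) = 2*o/(-197 + o) (z(o) = (2*o)/(-197 + o) = 2*o/(-197 + o))
z(-308)*(-2*(v + g)) = (2*(-308)/(-197 - 308))*(-2*(3 + 5)) = (2*(-308)/(-505))*(-2*8) = (2*(-308)*(-1/505))*(-16) = (616/505)*(-16) = -9856/505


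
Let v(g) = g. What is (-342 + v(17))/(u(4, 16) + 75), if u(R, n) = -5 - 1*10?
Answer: -65/12 ≈ -5.4167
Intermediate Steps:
u(R, n) = -15 (u(R, n) = -5 - 10 = -15)
(-342 + v(17))/(u(4, 16) + 75) = (-342 + 17)/(-15 + 75) = -325/60 = -325*1/60 = -65/12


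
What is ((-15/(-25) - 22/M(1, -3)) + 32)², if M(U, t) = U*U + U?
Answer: 11664/25 ≈ 466.56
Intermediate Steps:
M(U, t) = U + U² (M(U, t) = U² + U = U + U²)
((-15/(-25) - 22/M(1, -3)) + 32)² = ((-15/(-25) - 22/(1 + 1)) + 32)² = ((-15*(-1/25) - 22/(1*2)) + 32)² = ((⅗ - 22/2) + 32)² = ((⅗ - 22*½) + 32)² = ((⅗ - 11) + 32)² = (-52/5 + 32)² = (108/5)² = 11664/25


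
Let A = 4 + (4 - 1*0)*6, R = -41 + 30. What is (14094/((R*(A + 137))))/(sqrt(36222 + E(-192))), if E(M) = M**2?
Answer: -783*sqrt(73086)/7369505 ≈ -0.028724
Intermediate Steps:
R = -11
A = 28 (A = 4 + (4 + 0)*6 = 4 + 4*6 = 4 + 24 = 28)
(14094/((R*(A + 137))))/(sqrt(36222 + E(-192))) = (14094/((-11*(28 + 137))))/(sqrt(36222 + (-192)**2)) = (14094/((-11*165)))/(sqrt(36222 + 36864)) = (14094/(-1815))/(sqrt(73086)) = (14094*(-1/1815))*(sqrt(73086)/73086) = -783*sqrt(73086)/7369505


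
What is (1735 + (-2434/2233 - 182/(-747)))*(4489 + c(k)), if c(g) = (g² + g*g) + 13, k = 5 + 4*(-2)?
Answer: 13074808252360/1668051 ≈ 7.8384e+6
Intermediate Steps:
k = -3 (k = 5 - 8 = -3)
c(g) = 13 + 2*g² (c(g) = (g² + g²) + 13 = 2*g² + 13 = 13 + 2*g²)
(1735 + (-2434/2233 - 182/(-747)))*(4489 + c(k)) = (1735 + (-2434/2233 - 182/(-747)))*(4489 + (13 + 2*(-3)²)) = (1735 + (-2434*1/2233 - 182*(-1/747)))*(4489 + (13 + 2*9)) = (1735 + (-2434/2233 + 182/747))*(4489 + (13 + 18)) = (1735 - 1411792/1668051)*(4489 + 31) = (2892656693/1668051)*4520 = 13074808252360/1668051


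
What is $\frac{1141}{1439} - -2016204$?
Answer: $\frac{2901318697}{1439} \approx 2.0162 \cdot 10^{6}$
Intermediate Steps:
$\frac{1141}{1439} - -2016204 = 1141 \cdot \frac{1}{1439} + 2016204 = \frac{1141}{1439} + 2016204 = \frac{2901318697}{1439}$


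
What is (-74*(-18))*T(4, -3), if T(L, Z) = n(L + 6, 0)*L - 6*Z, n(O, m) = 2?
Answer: 34632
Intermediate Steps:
T(L, Z) = -6*Z + 2*L (T(L, Z) = 2*L - 6*Z = -6*Z + 2*L)
(-74*(-18))*T(4, -3) = (-74*(-18))*(-6*(-3) + 2*4) = 1332*(18 + 8) = 1332*26 = 34632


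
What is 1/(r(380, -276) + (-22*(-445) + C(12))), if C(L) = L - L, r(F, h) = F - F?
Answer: 1/9790 ≈ 0.00010215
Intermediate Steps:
r(F, h) = 0
C(L) = 0
1/(r(380, -276) + (-22*(-445) + C(12))) = 1/(0 + (-22*(-445) + 0)) = 1/(0 + (9790 + 0)) = 1/(0 + 9790) = 1/9790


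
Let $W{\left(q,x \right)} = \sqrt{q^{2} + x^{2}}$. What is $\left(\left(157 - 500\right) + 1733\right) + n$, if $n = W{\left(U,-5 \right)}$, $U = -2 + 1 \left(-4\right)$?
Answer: $1390 + \sqrt{61} \approx 1397.8$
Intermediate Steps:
$U = -6$ ($U = -2 - 4 = -6$)
$n = \sqrt{61}$ ($n = \sqrt{\left(-6\right)^{2} + \left(-5\right)^{2}} = \sqrt{36 + 25} = \sqrt{61} \approx 7.8102$)
$\left(\left(157 - 500\right) + 1733\right) + n = \left(\left(157 - 500\right) + 1733\right) + \sqrt{61} = \left(-343 + 1733\right) + \sqrt{61} = 1390 + \sqrt{61}$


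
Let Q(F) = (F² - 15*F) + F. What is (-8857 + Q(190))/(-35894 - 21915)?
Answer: -24583/57809 ≈ -0.42525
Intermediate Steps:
Q(F) = F² - 14*F
(-8857 + Q(190))/(-35894 - 21915) = (-8857 + 190*(-14 + 190))/(-35894 - 21915) = (-8857 + 190*176)/(-57809) = (-8857 + 33440)*(-1/57809) = 24583*(-1/57809) = -24583/57809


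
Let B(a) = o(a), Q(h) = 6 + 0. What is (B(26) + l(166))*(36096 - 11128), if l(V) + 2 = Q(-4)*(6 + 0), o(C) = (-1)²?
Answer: 873880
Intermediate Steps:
Q(h) = 6
o(C) = 1
B(a) = 1
l(V) = 34 (l(V) = -2 + 6*(6 + 0) = -2 + 6*6 = -2 + 36 = 34)
(B(26) + l(166))*(36096 - 11128) = (1 + 34)*(36096 - 11128) = 35*24968 = 873880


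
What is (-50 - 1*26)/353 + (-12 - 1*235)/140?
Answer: -97831/49420 ≈ -1.9796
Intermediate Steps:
(-50 - 1*26)/353 + (-12 - 1*235)/140 = (-50 - 26)*(1/353) + (-12 - 235)*(1/140) = -76*1/353 - 247*1/140 = -76/353 - 247/140 = -97831/49420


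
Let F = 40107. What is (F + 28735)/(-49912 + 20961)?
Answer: -68842/28951 ≈ -2.3779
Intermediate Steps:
(F + 28735)/(-49912 + 20961) = (40107 + 28735)/(-49912 + 20961) = 68842/(-28951) = 68842*(-1/28951) = -68842/28951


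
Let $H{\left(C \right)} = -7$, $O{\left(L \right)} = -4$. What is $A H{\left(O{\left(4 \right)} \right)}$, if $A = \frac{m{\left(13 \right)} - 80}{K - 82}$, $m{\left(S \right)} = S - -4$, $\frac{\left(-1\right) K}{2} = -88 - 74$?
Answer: $\frac{441}{242} \approx 1.8223$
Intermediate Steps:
$K = 324$ ($K = - 2 \left(-88 - 74\right) = \left(-2\right) \left(-162\right) = 324$)
$m{\left(S \right)} = 4 + S$ ($m{\left(S \right)} = S + 4 = 4 + S$)
$A = - \frac{63}{242}$ ($A = \frac{\left(4 + 13\right) - 80}{324 - 82} = \frac{17 - 80}{242} = \left(-63\right) \frac{1}{242} = - \frac{63}{242} \approx -0.26033$)
$A H{\left(O{\left(4 \right)} \right)} = \left(- \frac{63}{242}\right) \left(-7\right) = \frac{441}{242}$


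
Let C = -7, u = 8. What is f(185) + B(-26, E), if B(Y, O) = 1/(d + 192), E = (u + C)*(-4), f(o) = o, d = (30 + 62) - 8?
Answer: 51061/276 ≈ 185.00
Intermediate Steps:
d = 84 (d = 92 - 8 = 84)
E = -4 (E = (8 - 7)*(-4) = 1*(-4) = -4)
B(Y, O) = 1/276 (B(Y, O) = 1/(84 + 192) = 1/276)
f(185) + B(-26, E) = 185 + 1/276 = 51061/276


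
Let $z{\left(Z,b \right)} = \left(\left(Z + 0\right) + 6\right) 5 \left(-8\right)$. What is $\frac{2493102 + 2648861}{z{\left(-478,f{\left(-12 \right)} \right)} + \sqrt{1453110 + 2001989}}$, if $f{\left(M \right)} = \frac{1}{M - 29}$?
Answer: $\frac{1645428160}{5983039} - \frac{5141963 \sqrt{3455099}}{352999301} \approx 247.94$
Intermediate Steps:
$f{\left(M \right)} = \frac{1}{-29 + M}$
$z{\left(Z,b \right)} = -240 - 40 Z$ ($z{\left(Z,b \right)} = \left(Z + 6\right) 5 \left(-8\right) = \left(6 + Z\right) 5 \left(-8\right) = \left(30 + 5 Z\right) \left(-8\right) = -240 - 40 Z$)
$\frac{2493102 + 2648861}{z{\left(-478,f{\left(-12 \right)} \right)} + \sqrt{1453110 + 2001989}} = \frac{2493102 + 2648861}{\left(-240 - -19120\right) + \sqrt{1453110 + 2001989}} = \frac{5141963}{\left(-240 + 19120\right) + \sqrt{3455099}} = \frac{5141963}{18880 + \sqrt{3455099}}$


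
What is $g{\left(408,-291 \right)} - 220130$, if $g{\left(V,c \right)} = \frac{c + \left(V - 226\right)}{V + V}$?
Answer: $- \frac{179626189}{816} \approx -2.2013 \cdot 10^{5}$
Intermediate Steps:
$g{\left(V,c \right)} = \frac{-226 + V + c}{2 V}$ ($g{\left(V,c \right)} = \frac{c + \left(-226 + V\right)}{2 V} = \left(-226 + V + c\right) \frac{1}{2 V} = \frac{-226 + V + c}{2 V}$)
$g{\left(408,-291 \right)} - 220130 = \frac{-226 + 408 - 291}{2 \cdot 408} - 220130 = \frac{1}{2} \cdot \frac{1}{408} \left(-109\right) - 220130 = - \frac{109}{816} - 220130 = - \frac{179626189}{816}$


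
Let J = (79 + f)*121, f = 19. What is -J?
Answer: -11858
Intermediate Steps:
J = 11858 (J = (79 + 19)*121 = 98*121 = 11858)
-J = -1*11858 = -11858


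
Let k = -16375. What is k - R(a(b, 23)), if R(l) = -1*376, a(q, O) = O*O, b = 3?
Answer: -15999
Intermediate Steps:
a(q, O) = O²
R(l) = -376
k - R(a(b, 23)) = -16375 - 1*(-376) = -16375 + 376 = -15999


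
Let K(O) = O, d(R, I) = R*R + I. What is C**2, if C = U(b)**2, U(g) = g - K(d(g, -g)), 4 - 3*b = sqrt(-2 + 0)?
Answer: 5264/6561 + 7360*I*sqrt(2)/6561 ≈ 0.80232 + 1.5864*I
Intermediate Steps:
d(R, I) = I + R**2 (d(R, I) = R**2 + I = I + R**2)
b = 4/3 - I*sqrt(2)/3 (b = 4/3 - sqrt(-2 + 0)/3 = 4/3 - I*sqrt(2)/3 ≈ 1.3333 - 0.4714*I)
U(g) = -g**2 + 2*g (U(g) = g - (-g + g**2) = g - (g**2 - g) = g + (g - g**2) = -g**2 + 2*g)
C = (2/3 + I*sqrt(2)/3)**2*(4/3 - I*sqrt(2)/3)**2 (C = ((4/3 - I*sqrt(2)/3)*(2 - (4/3 - I*sqrt(2)/3)))**2 = ((4/3 - I*sqrt(2)/3)*(2 + (-4/3 + I*sqrt(2)/3)))**2 = ((4/3 - I*sqrt(2)/3)*(2/3 + I*sqrt(2)/3))**2 = ((2/3 + I*sqrt(2)/3)*(4/3 - I*sqrt(2)/3))**2 = (2/3 + I*sqrt(2)/3)**2*(4/3 - I*sqrt(2)/3)**2 ≈ 1.1358 + 0.69838*I)
C**2 = (92/81 + 40*I*sqrt(2)/81)**2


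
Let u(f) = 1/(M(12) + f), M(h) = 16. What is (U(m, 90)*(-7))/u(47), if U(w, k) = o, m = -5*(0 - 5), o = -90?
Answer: 39690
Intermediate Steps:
m = 25 (m = -5*(-5) = 25)
U(w, k) = -90
u(f) = 1/(16 + f)
(U(m, 90)*(-7))/u(47) = (-90*(-7))/(1/(16 + 47)) = 630/(1/63) = 630*63 = 39690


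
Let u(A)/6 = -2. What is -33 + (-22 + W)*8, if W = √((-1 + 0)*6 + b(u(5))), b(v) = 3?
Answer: -209 + 8*I*√3 ≈ -209.0 + 13.856*I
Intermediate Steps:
u(A) = -12 (u(A) = 6*(-2) = -12)
W = I*√3 (W = √((-1 + 0)*6 + 3) = √(-1*6 + 3) = √(-6 + 3) = √(-3) = I*√3 ≈ 1.732*I)
-33 + (-22 + W)*8 = -33 + (-22 + I*√3)*8 = -33 + (-176 + 8*I*√3) = -209 + 8*I*√3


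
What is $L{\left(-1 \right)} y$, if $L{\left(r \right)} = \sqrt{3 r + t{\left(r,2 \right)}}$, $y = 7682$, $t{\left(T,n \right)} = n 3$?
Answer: $7682 \sqrt{3} \approx 13306.0$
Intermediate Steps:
$t{\left(T,n \right)} = 3 n$
$L{\left(r \right)} = \sqrt{6 + 3 r}$ ($L{\left(r \right)} = \sqrt{3 r + 3 \cdot 2} = \sqrt{3 r + 6} = \sqrt{6 + 3 r}$)
$L{\left(-1 \right)} y = \sqrt{6 + 3 \left(-1\right)} 7682 = \sqrt{6 - 3} \cdot 7682 = \sqrt{3} \cdot 7682 = 7682 \sqrt{3}$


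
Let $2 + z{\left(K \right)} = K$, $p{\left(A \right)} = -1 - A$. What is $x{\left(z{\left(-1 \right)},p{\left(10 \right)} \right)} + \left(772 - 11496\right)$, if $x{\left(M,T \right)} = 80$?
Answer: $-10644$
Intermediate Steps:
$z{\left(K \right)} = -2 + K$
$x{\left(z{\left(-1 \right)},p{\left(10 \right)} \right)} + \left(772 - 11496\right) = 80 + \left(772 - 11496\right) = 80 - 10724 = -10644$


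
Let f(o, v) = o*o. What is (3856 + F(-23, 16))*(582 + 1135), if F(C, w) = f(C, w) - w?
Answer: 7501573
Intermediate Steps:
f(o, v) = o²
F(C, w) = C² - w
(3856 + F(-23, 16))*(582 + 1135) = (3856 + ((-23)² - 1*16))*(582 + 1135) = (3856 + (529 - 16))*1717 = (3856 + 513)*1717 = 4369*1717 = 7501573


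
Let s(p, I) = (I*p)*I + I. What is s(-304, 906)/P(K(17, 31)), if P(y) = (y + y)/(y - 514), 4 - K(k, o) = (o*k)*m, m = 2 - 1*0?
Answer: -32522498686/175 ≈ -1.8584e+8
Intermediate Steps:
m = 2 (m = 2 + 0 = 2)
K(k, o) = 4 - 2*k*o (K(k, o) = 4 - o*k*2 = 4 - k*o*2 = 4 - 2*k*o)
s(p, I) = I + p*I**2 (s(p, I) = p*I**2 + I = I + p*I**2)
P(y) = 2*y/(-514 + y) (P(y) = (2*y)/(-514 + y) = 2*y/(-514 + y))
s(-304, 906)/P(K(17, 31)) = (906*(1 + 906*(-304)))/((2*(4 - 2*17*31)/(-514 + (4 - 2*17*31)))) = (906*(1 - 275424))/((2*(4 - 1054)/(-514 + (4 - 1054)))) = (906*(-275423))/((2*(-1050)/(-514 - 1050))) = -249533238/(2*(-1050)/(-1564)) = -249533238/(2*(-1050)*(-1/1564)) = -249533238/525/391 = -249533238*391/525 = -32522498686/175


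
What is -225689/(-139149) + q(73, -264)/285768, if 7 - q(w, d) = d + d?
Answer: 7174348763/4418259048 ≈ 1.6238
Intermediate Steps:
q(w, d) = 7 - 2*d (q(w, d) = 7 - (d + d) = 7 - 2*d)
-225689/(-139149) + q(73, -264)/285768 = -225689/(-139149) + (7 - 2*(-264))/285768 = -225689*(-1/139149) + (7 + 528)*(1/285768) = 225689/139149 + 535*(1/285768) = 225689/139149 + 535/285768 = 7174348763/4418259048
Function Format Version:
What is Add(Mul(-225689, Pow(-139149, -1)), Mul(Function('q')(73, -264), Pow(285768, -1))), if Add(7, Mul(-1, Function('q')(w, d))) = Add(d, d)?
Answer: Rational(7174348763, 4418259048) ≈ 1.6238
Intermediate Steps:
Function('q')(w, d) = Add(7, Mul(-2, d)) (Function('q')(w, d) = Add(7, Mul(-1, Add(d, d))) = Add(7, Mul(-1, Mul(2, d))) = Add(7, Mul(-2, d)))
Add(Mul(-225689, Pow(-139149, -1)), Mul(Function('q')(73, -264), Pow(285768, -1))) = Add(Mul(-225689, Pow(-139149, -1)), Mul(Add(7, Mul(-2, -264)), Pow(285768, -1))) = Add(Mul(-225689, Rational(-1, 139149)), Mul(Add(7, 528), Rational(1, 285768))) = Add(Rational(225689, 139149), Mul(535, Rational(1, 285768))) = Add(Rational(225689, 139149), Rational(535, 285768)) = Rational(7174348763, 4418259048)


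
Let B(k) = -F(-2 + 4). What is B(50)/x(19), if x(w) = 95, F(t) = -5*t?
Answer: 2/19 ≈ 0.10526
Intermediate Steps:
B(k) = 10 (B(k) = -(-5)*(-2 + 4) = -(-5)*2 = -1*(-10) = 10)
B(50)/x(19) = 10/95 = 10*(1/95) = 2/19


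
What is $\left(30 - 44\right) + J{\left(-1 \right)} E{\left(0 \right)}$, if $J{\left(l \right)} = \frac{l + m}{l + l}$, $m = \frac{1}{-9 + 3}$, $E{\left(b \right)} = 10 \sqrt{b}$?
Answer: $-14$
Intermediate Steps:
$m = - \frac{1}{6}$ ($m = \frac{1}{-6} = - \frac{1}{6} \approx -0.16667$)
$J{\left(l \right)} = \frac{- \frac{1}{6} + l}{2 l}$ ($J{\left(l \right)} = \frac{l - \frac{1}{6}}{l + l} = \frac{- \frac{1}{6} + l}{2 l}$)
$\left(30 - 44\right) + J{\left(-1 \right)} E{\left(0 \right)} = \left(30 - 44\right) + \frac{-1 + 6 \left(-1\right)}{12 \left(-1\right)} 10 \sqrt{0} = -14 + \frac{1}{12} \left(-1\right) \left(-1 - 6\right) 10 \cdot 0 = -14 + \frac{1}{12} \left(-1\right) \left(-7\right) 0 = -14 + \frac{7}{12} \cdot 0 = -14 + 0 = -14$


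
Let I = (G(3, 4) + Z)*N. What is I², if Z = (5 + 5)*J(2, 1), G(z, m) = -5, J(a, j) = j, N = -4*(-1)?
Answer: 400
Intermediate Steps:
N = 4
Z = 10 (Z = (5 + 5)*1 = 10*1 = 10)
I = 20 (I = (-5 + 10)*4 = 5*4 = 20)
I² = 20² = 400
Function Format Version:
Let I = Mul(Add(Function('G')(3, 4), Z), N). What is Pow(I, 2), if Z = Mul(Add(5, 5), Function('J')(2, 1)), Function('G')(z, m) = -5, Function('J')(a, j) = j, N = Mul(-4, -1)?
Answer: 400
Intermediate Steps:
N = 4
Z = 10 (Z = Mul(Add(5, 5), 1) = Mul(10, 1) = 10)
I = 20 (I = Mul(Add(-5, 10), 4) = Mul(5, 4) = 20)
Pow(I, 2) = Pow(20, 2) = 400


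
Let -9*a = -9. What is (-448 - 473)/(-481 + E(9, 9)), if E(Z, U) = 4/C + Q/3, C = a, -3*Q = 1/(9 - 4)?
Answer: 41445/21466 ≈ 1.9307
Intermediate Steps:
a = 1 (a = -⅑*(-9) = 1)
Q = -1/15 (Q = -1/(3*(9 - 4)) = -⅓/5 = -⅓*⅕ = -1/15 ≈ -0.066667)
C = 1
E(Z, U) = 179/45 (E(Z, U) = 4/1 - 1/15/3 = 4*1 - 1/15*⅓ = 4 - 1/45 = 179/45)
(-448 - 473)/(-481 + E(9, 9)) = (-448 - 473)/(-481 + 179/45) = -921/(-21466/45) = -921*(-45/21466) = 41445/21466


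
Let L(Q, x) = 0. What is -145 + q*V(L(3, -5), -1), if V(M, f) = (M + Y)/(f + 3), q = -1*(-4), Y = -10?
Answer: -165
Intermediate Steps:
q = 4
V(M, f) = (-10 + M)/(3 + f) (V(M, f) = (M - 10)/(f + 3) = (-10 + M)/(3 + f))
-145 + q*V(L(3, -5), -1) = -145 + 4*((-10 + 0)/(3 - 1)) = -145 + 4*(-10/2) = -145 + 4*((½)*(-10)) = -145 + 4*(-5) = -145 - 20 = -165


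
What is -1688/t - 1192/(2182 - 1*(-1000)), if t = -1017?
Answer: 2079476/1618047 ≈ 1.2852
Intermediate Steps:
-1688/t - 1192/(2182 - 1*(-1000)) = -1688/(-1017) - 1192/(2182 - 1*(-1000)) = -1688*(-1/1017) - 1192/(2182 + 1000) = 1688/1017 - 1192/3182 = 1688/1017 - 1192*1/3182 = 1688/1017 - 596/1591 = 2079476/1618047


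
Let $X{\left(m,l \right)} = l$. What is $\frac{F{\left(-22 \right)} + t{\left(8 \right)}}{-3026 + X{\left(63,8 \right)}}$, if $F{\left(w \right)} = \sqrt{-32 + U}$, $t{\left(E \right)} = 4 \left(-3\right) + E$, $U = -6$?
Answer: $\frac{2}{1509} - \frac{i \sqrt{38}}{3018} \approx 0.0013254 - 0.0020426 i$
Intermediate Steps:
$t{\left(E \right)} = -12 + E$
$F{\left(w \right)} = i \sqrt{38}$ ($F{\left(w \right)} = \sqrt{-32 - 6} = \sqrt{-38} = i \sqrt{38}$)
$\frac{F{\left(-22 \right)} + t{\left(8 \right)}}{-3026 + X{\left(63,8 \right)}} = \frac{i \sqrt{38} + \left(-12 + 8\right)}{-3026 + 8} = \frac{i \sqrt{38} - 4}{-3018} = \left(-4 + i \sqrt{38}\right) \left(- \frac{1}{3018}\right) = \frac{2}{1509} - \frac{i \sqrt{38}}{3018}$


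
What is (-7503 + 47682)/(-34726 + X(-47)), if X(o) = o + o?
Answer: -40179/34820 ≈ -1.1539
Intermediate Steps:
X(o) = 2*o
(-7503 + 47682)/(-34726 + X(-47)) = (-7503 + 47682)/(-34726 + 2*(-47)) = 40179/(-34726 - 94) = 40179/(-34820) = 40179*(-1/34820) = -40179/34820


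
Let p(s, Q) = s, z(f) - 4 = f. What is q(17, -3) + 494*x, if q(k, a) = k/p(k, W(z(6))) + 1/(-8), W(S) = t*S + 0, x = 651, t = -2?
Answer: 2572759/8 ≈ 3.2160e+5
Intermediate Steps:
z(f) = 4 + f
W(S) = -2*S (W(S) = -2*S + 0 = -2*S)
q(k, a) = 7/8 (q(k, a) = k/k + 1/(-8) = 1 + 1*(-⅛) = 1 - ⅛ = 7/8)
q(17, -3) + 494*x = 7/8 + 494*651 = 7/8 + 321594 = 2572759/8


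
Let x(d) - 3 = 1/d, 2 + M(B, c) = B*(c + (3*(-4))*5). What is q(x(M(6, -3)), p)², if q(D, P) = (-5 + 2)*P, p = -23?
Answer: 4761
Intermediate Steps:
M(B, c) = -2 + B*(-60 + c) (M(B, c) = -2 + B*(c + (3*(-4))*5) = -2 + B*(c - 12*5) = -2 + B*(c - 60) = -2 + B*(-60 + c))
x(d) = 3 + 1/d
q(D, P) = -3*P
q(x(M(6, -3)), p)² = (-3*(-23))² = 69² = 4761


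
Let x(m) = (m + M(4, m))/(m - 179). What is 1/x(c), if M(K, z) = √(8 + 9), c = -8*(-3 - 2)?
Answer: -5560/1583 + 139*√17/1583 ≈ -3.1503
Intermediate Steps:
c = 40 (c = -8*(-5) = 40)
M(K, z) = √17
x(m) = (m + √17)/(-179 + m) (x(m) = (m + √17)/(m - 179) = (m + √17)/(-179 + m))
1/x(c) = 1/((40 + √17)/(-179 + 40)) = 1/((40 + √17)/(-139)) = 1/(-(40 + √17)/139) = 1/(-40/139 - √17/139)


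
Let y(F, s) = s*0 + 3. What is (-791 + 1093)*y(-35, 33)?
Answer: 906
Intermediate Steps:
y(F, s) = 3 (y(F, s) = 0 + 3 = 3)
(-791 + 1093)*y(-35, 33) = (-791 + 1093)*3 = 302*3 = 906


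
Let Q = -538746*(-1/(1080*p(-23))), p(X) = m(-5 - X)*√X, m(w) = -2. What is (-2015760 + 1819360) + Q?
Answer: -196400 + 89791*I*√23/8280 ≈ -1.964e+5 + 52.008*I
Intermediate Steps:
p(X) = -2*√X
Q = 89791*I*√23/8280 (Q = -538746*(-I*√23/49680) = -(-89791)*I*√23/8280 = 89791*I*√23/8280 ≈ 52.008*I)
(-2015760 + 1819360) + Q = (-2015760 + 1819360) + 89791*I*√23/8280 = -196400 + 89791*I*√23/8280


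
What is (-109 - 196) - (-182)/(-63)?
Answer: -2771/9 ≈ -307.89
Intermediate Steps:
(-109 - 196) - (-182)/(-63) = -305 - (-182)*(-1)/63 = -305 - 1*26/9 = -305 - 26/9 = -2771/9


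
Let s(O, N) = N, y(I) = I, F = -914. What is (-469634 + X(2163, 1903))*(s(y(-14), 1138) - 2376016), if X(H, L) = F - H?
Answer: 1122630954258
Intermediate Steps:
X(H, L) = -914 - H
(-469634 + X(2163, 1903))*(s(y(-14), 1138) - 2376016) = (-469634 + (-914 - 1*2163))*(1138 - 2376016) = (-469634 + (-914 - 2163))*(-2374878) = (-469634 - 3077)*(-2374878) = -472711*(-2374878) = 1122630954258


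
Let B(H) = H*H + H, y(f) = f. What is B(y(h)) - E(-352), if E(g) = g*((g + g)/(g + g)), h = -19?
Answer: 694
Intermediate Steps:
B(H) = H + H² (B(H) = H² + H = H + H²)
E(g) = g (E(g) = g*((2*g)/((2*g))) = g*((2*g)*(1/(2*g))) = g*1 = g)
B(y(h)) - E(-352) = -19*(1 - 19) - 1*(-352) = -19*(-18) + 352 = 342 + 352 = 694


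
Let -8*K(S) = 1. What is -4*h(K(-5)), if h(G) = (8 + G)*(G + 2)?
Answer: -945/16 ≈ -59.063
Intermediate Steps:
K(S) = -⅛ (K(S) = -⅛*1 = -⅛)
h(G) = (2 + G)*(8 + G) (h(G) = (8 + G)*(2 + G) = (2 + G)*(8 + G))
-4*h(K(-5)) = -4*(16 + (-⅛)² + 10*(-⅛)) = -4*(16 + 1/64 - 5/4) = -4*945/64 = -945/16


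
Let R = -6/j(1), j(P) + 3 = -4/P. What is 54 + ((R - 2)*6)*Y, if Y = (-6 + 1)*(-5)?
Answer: -822/7 ≈ -117.43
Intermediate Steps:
j(P) = -3 - 4/P
Y = 25 (Y = -5*(-5) = 25)
R = 6/7 (R = -6/(-3 - 4/1) = -6/(-3 - 4*1) = -6/(-3 - 4) = -6/(-7) = -6*(-⅐) = 6/7 ≈ 0.85714)
54 + ((R - 2)*6)*Y = 54 + ((6/7 - 2)*6)*25 = 54 - 8/7*6*25 = 54 - 48/7*25 = 54 - 1200/7 = -822/7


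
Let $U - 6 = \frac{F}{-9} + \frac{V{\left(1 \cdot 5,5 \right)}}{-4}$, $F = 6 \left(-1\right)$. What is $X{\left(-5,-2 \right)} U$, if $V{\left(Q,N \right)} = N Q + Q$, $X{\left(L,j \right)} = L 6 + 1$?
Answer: $\frac{145}{6} \approx 24.167$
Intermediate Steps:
$X{\left(L,j \right)} = 1 + 6 L$ ($X{\left(L,j \right)} = 6 L + 1 = 1 + 6 L$)
$V{\left(Q,N \right)} = Q + N Q$
$F = -6$
$U = - \frac{5}{6}$ ($U = 6 + \left(- \frac{6}{-9} + \frac{1 \cdot 5 \left(1 + 5\right)}{-4}\right) = 6 + \left(\left(-6\right) \left(- \frac{1}{9}\right) + 5 \cdot 6 \left(- \frac{1}{4}\right)\right) = 6 + \left(\frac{2}{3} + 30 \left(- \frac{1}{4}\right)\right) = 6 + \left(\frac{2}{3} - \frac{15}{2}\right) = 6 - \frac{41}{6} = - \frac{5}{6} \approx -0.83333$)
$X{\left(-5,-2 \right)} U = \left(1 + 6 \left(-5\right)\right) \left(- \frac{5}{6}\right) = \left(1 - 30\right) \left(- \frac{5}{6}\right) = \left(-29\right) \left(- \frac{5}{6}\right) = \frac{145}{6}$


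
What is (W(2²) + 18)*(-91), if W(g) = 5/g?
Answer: -7007/4 ≈ -1751.8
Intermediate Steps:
(W(2²) + 18)*(-91) = (5/(2²) + 18)*(-91) = (5/4 + 18)*(-91) = (77/4)*(-91) = -7007/4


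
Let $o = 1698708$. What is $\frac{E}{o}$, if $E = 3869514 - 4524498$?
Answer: $- \frac{4962}{12869} \approx -0.38558$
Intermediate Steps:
$E = -654984$ ($E = 3869514 - 4524498 = -654984$)
$\frac{E}{o} = - \frac{654984}{1698708} = \left(-654984\right) \frac{1}{1698708} = - \frac{4962}{12869}$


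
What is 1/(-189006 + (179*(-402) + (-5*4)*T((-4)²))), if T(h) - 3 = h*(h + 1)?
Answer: -1/266464 ≈ -3.7529e-6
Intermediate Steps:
T(h) = 3 + h*(1 + h) (T(h) = 3 + h*(h + 1) = 3 + h*(1 + h))
1/(-189006 + (179*(-402) + (-5*4)*T((-4)²))) = 1/(-189006 + (179*(-402) + (-5*4)*(3 + (-4)² + ((-4)²)²))) = 1/(-189006 + (-71958 - 20*(3 + 16 + 16²))) = 1/(-189006 + (-71958 - 20*(3 + 16 + 256))) = 1/(-189006 + (-71958 - 20*275)) = 1/(-189006 + (-71958 - 5500)) = 1/(-189006 - 77458) = 1/(-266464) = -1/266464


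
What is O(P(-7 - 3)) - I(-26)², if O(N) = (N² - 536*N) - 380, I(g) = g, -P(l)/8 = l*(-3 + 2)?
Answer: 48224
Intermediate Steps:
P(l) = 8*l (P(l) = -8*l*(-3 + 2) = -8*l*(-1) = -(-8)*l = 8*l)
O(N) = -380 + N² - 536*N
O(P(-7 - 3)) - I(-26)² = (-380 + (8*(-7 - 3))² - 4288*(-7 - 3)) - 1*(-26)² = (-380 + (8*(-10))² - 4288*(-10)) - 1*676 = (-380 + (-80)² - 536*(-80)) - 676 = (-380 + 6400 + 42880) - 676 = 48900 - 676 = 48224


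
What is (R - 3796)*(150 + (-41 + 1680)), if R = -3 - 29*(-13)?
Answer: -6121958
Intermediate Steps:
R = 374 (R = -3 + 377 = 374)
(R - 3796)*(150 + (-41 + 1680)) = (374 - 3796)*(150 + (-41 + 1680)) = -3422*(150 + 1639) = -3422*1789 = -6121958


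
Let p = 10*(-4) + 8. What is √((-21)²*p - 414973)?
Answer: I*√429085 ≈ 655.05*I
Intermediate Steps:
p = -32 (p = -40 + 8 = -32)
√((-21)²*p - 414973) = √((-21)²*(-32) - 414973) = √(441*(-32) - 414973) = √(-14112 - 414973) = √(-429085) = I*√429085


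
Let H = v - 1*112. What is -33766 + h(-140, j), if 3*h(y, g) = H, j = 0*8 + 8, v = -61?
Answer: -101471/3 ≈ -33824.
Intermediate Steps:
H = -173 (H = -61 - 1*112 = -61 - 112 = -173)
j = 8 (j = 0 + 8 = 8)
h(y, g) = -173/3 (h(y, g) = (1/3)*(-173) = -173/3)
-33766 + h(-140, j) = -33766 - 173/3 = -101471/3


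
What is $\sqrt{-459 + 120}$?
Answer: $i \sqrt{339} \approx 18.412 i$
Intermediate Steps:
$\sqrt{-459 + 120} = \sqrt{-339} = i \sqrt{339}$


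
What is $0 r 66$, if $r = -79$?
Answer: $0$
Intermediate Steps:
$0 r 66 = 0 \left(-79\right) 66 = 0 \cdot 66 = 0$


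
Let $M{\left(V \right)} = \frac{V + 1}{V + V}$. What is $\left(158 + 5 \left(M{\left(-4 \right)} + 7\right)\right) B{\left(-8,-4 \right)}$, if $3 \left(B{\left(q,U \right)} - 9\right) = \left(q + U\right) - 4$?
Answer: $\frac{17149}{24} \approx 714.54$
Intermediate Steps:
$M{\left(V \right)} = \frac{1 + V}{2 V}$
$B{\left(q,U \right)} = \frac{23}{3} + \frac{U}{3} + \frac{q}{3}$ ($B{\left(q,U \right)} = 9 + \frac{\left(q + U\right) - 4}{3} = 9 + \frac{\left(U + q\right) - 4}{3} = 9 + \frac{-4 + U + q}{3} = 9 + \left(- \frac{4}{3} + \frac{U}{3} + \frac{q}{3}\right) = \frac{23}{3} + \frac{U}{3} + \frac{q}{3}$)
$\left(158 + 5 \left(M{\left(-4 \right)} + 7\right)\right) B{\left(-8,-4 \right)} = \left(158 + 5 \left(\frac{1 - 4}{2 \left(-4\right)} + 7\right)\right) \left(\frac{23}{3} + \frac{1}{3} \left(-4\right) + \frac{1}{3} \left(-8\right)\right) = \left(158 + 5 \left(\frac{1}{2} \left(- \frac{1}{4}\right) \left(-3\right) + 7\right)\right) \left(\frac{23}{3} - \frac{4}{3} - \frac{8}{3}\right) = \left(158 + 5 \left(\frac{3}{8} + 7\right)\right) \frac{11}{3} = \left(158 + 5 \cdot \frac{59}{8}\right) \frac{11}{3} = \left(158 + \frac{295}{8}\right) \frac{11}{3} = \frac{1559}{8} \cdot \frac{11}{3} = \frac{17149}{24}$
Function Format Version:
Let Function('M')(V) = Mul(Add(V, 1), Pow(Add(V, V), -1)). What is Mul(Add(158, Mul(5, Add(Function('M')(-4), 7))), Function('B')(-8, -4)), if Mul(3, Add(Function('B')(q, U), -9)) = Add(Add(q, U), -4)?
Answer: Rational(17149, 24) ≈ 714.54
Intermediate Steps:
Function('M')(V) = Mul(Rational(1, 2), Pow(V, -1), Add(1, V)) (Function('M')(V) = Mul(Add(1, V), Pow(Mul(2, V), -1)) = Mul(Add(1, V), Mul(Rational(1, 2), Pow(V, -1))) = Mul(Rational(1, 2), Pow(V, -1), Add(1, V)))
Function('B')(q, U) = Add(Rational(23, 3), Mul(Rational(1, 3), U), Mul(Rational(1, 3), q)) (Function('B')(q, U) = Add(9, Mul(Rational(1, 3), Add(Add(q, U), -4))) = Add(9, Mul(Rational(1, 3), Add(Add(U, q), -4))) = Add(9, Mul(Rational(1, 3), Add(-4, U, q))) = Add(9, Add(Rational(-4, 3), Mul(Rational(1, 3), U), Mul(Rational(1, 3), q))) = Add(Rational(23, 3), Mul(Rational(1, 3), U), Mul(Rational(1, 3), q)))
Mul(Add(158, Mul(5, Add(Function('M')(-4), 7))), Function('B')(-8, -4)) = Mul(Add(158, Mul(5, Add(Mul(Rational(1, 2), Pow(-4, -1), Add(1, -4)), 7))), Add(Rational(23, 3), Mul(Rational(1, 3), -4), Mul(Rational(1, 3), -8))) = Mul(Add(158, Mul(5, Add(Mul(Rational(1, 2), Rational(-1, 4), -3), 7))), Add(Rational(23, 3), Rational(-4, 3), Rational(-8, 3))) = Mul(Add(158, Mul(5, Add(Rational(3, 8), 7))), Rational(11, 3)) = Mul(Add(158, Mul(5, Rational(59, 8))), Rational(11, 3)) = Mul(Add(158, Rational(295, 8)), Rational(11, 3)) = Mul(Rational(1559, 8), Rational(11, 3)) = Rational(17149, 24)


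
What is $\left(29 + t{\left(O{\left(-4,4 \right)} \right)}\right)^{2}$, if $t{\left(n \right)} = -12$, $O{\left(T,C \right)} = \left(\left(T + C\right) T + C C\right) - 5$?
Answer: $289$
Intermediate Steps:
$O{\left(T,C \right)} = -5 + C^{2} + T \left(C + T\right)$ ($O{\left(T,C \right)} = \left(\left(C + T\right) T + C^{2}\right) - 5 = \left(T \left(C + T\right) + C^{2}\right) - 5 = \left(C^{2} + T \left(C + T\right)\right) - 5 = -5 + C^{2} + T \left(C + T\right)$)
$\left(29 + t{\left(O{\left(-4,4 \right)} \right)}\right)^{2} = \left(29 - 12\right)^{2} = 17^{2} = 289$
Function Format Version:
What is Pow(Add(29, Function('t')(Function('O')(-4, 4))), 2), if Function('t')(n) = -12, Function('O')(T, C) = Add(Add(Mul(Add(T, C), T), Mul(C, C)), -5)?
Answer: 289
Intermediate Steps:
Function('O')(T, C) = Add(-5, Pow(C, 2), Mul(T, Add(C, T))) (Function('O')(T, C) = Add(Add(Mul(Add(C, T), T), Pow(C, 2)), -5) = Add(Add(Mul(T, Add(C, T)), Pow(C, 2)), -5) = Add(Add(Pow(C, 2), Mul(T, Add(C, T))), -5) = Add(-5, Pow(C, 2), Mul(T, Add(C, T))))
Pow(Add(29, Function('t')(Function('O')(-4, 4))), 2) = Pow(Add(29, -12), 2) = Pow(17, 2) = 289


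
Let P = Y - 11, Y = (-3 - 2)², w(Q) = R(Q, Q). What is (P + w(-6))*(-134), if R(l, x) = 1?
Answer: -2010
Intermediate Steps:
w(Q) = 1
Y = 25 (Y = (-5)² = 25)
P = 14 (P = 25 - 11 = 14)
(P + w(-6))*(-134) = (14 + 1)*(-134) = 15*(-134) = -2010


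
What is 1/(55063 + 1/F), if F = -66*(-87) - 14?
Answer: 5728/315400865 ≈ 1.8161e-5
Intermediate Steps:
F = 5728 (F = 5742 - 14 = 5728)
1/(55063 + 1/F) = 1/(55063 + 1/5728) = 1/(315400865/5728) = 5728/315400865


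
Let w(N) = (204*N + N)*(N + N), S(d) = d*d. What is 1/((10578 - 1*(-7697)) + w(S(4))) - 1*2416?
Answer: -297735759/123235 ≈ -2416.0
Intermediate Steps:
S(d) = d**2
w(N) = 410*N**2 (w(N) = (205*N)*(2*N) = 410*N**2)
1/((10578 - 1*(-7697)) + w(S(4))) - 1*2416 = 1/((10578 - 1*(-7697)) + 410*(4**2)**2) - 1*2416 = 1/((10578 + 7697) + 410*16**2) - 2416 = 1/(18275 + 410*256) - 2416 = 1/(18275 + 104960) - 2416 = 1/123235 - 2416 = -297735759/123235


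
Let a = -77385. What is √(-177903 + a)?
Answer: 2*I*√63822 ≈ 505.26*I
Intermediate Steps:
√(-177903 + a) = √(-177903 - 77385) = √(-255288) = 2*I*√63822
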